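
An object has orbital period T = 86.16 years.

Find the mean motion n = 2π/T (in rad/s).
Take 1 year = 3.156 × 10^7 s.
T = 86.16 years = 2.71921 × 10^9 s
n = 2π / (2.71921 × 10^9 s) = 2.31067 × 10^-9 rad/s ≈ 2.311 × 10^-9 rad/s

Final answer: n = 2.311 × 10^-9 rad/s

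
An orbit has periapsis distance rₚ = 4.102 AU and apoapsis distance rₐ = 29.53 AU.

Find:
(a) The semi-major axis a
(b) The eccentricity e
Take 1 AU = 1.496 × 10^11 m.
rₚ = 4.102 AU = 6.13659 × 10^11 m
rₐ = 29.53 AU = 4.41769 × 10^12 m
(a) a = (rₚ + rₐ)/2 = 2.51567 × 10^12 m ≈ 16.82 AU
(b) e = (rₐ − rₚ)/(rₐ + rₚ) = (3.80403 × 10^12) / (5.03135 × 10^12) = 0.756066

Final answer:
(a) a = 16.82 AU
(b) e = 0.7561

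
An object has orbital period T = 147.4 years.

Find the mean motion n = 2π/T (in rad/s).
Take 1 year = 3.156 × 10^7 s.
T = 147.4 years = 4.65194 × 10^9 s
n = 2π / (4.65194 × 10^9 s) = 1.35066 × 10^-9 rad/s ≈ 1.351 × 10^-9 rad/s

Final answer: n = 1.351 × 10^-9 rad/s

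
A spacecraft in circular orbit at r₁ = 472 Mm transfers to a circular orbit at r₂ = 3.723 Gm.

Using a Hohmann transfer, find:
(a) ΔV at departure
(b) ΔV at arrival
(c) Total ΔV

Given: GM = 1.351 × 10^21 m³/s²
r₁ = 472 Mm = 4.72 × 10^8 m
r₂ = 3.723 Gm = 3.723 × 10^9 m
GM = 1.351 × 10^21 m³/s²
Transfer ellipse: a_t = (r₁ + r₂)/2 = 2.0975 × 10^9 m
Circular speed at r₁: v₁ = √(GM/r₁) = 1.69183 × 10^6 m/s
Transfer speed at r₁ (periapsis): v₁ₜ = √(GM(2/r₁ − 1/a_t)) = 2.25399 × 10^6 m/s
(a) ΔV₁ = v₁ₜ − v₁ = 562161 m/s ≈ 562.2 km/s
Circular speed at r₂: v₂ = √(GM/r₂) = 602395 m/s
Transfer speed at r₂ (apoapsis): v₂ₜ = √(GM(2/r₂ − 1/a_t)) = 285760 m/s
(b) ΔV₂ = v₂ − v₂ₜ = 316635 m/s ≈ 316.6 km/s
(c) ΔV_total = ΔV₁ + ΔV₂ = 878796 m/s ≈ 878.8 km/s

Final answer:
(a) ΔV₁ = 562.2 km/s
(b) ΔV₂ = 316.6 km/s
(c) ΔV_total = 878.8 km/s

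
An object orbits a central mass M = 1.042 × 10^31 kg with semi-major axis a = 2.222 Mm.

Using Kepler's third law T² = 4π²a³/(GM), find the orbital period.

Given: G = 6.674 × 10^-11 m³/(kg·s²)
M = 1.042 × 10^31 kg
GM = G × M = 6.674 × 10^-11 × 1.042 × 10^31 = 6.95431 × 10^20 m³/s²
a = 2.222 Mm = 2.222 × 10^6 m
a³ = 1.09706 × 10^19 m³
T = 2π √(a³/GM) = 2π √((1.09706 × 10^19) / (6.95431 × 10^20)) = 2π × 0.1256 s
T = 0.789167 s ≈ 0.7892 seconds

Final answer: 0.7892 seconds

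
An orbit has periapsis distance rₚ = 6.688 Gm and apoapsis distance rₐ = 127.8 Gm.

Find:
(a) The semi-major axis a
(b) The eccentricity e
rₚ = 6.688 Gm = 6.688 × 10^9 m
rₐ = 127.8 Gm = 1.278 × 10^11 m
(a) a = (rₚ + rₐ)/2 = 6.7244 × 10^10 m ≈ 67.24 Gm
(b) e = (rₐ − rₚ)/(rₐ + rₚ) = (1.21112 × 10^11) / (1.34488 × 10^11) = 0.900541

Final answer:
(a) a = 67.24 Gm
(b) e = 0.9005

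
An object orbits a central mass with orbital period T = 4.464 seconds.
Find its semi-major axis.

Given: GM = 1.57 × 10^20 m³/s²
T = 4.464 seconds
GM = 1.57 × 10^20 m³/s²
Kepler's third law: a³ = GM T² / (4π²)
T² = 19.9273 s²
a³ = (1.57 × 10^20) × 19.9273 / (4π²) = 7.9248 × 10^19 m³
a = (a³)^(1/3) = 4.29533 × 10^6 m ≈ 4.295 × 10^6 m

Final answer: 4.295 × 10^6 m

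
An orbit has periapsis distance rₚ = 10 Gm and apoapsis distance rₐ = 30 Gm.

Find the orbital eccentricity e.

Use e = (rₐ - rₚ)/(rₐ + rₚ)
rₚ = 10 Gm = 1 × 10^10 m
rₐ = 30 Gm = 3 × 10^10 m
rₐ − rₚ = 2 × 10^10 m
rₐ + rₚ = 4 × 10^10 m
e = (rₐ − rₚ)/(rₐ + rₚ) = 0.5

Final answer: e = 0.5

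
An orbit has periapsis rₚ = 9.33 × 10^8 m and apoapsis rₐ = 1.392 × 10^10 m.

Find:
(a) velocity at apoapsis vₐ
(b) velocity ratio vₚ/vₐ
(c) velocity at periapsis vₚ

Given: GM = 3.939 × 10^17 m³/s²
rₚ = 9.33 × 10^8 m
rₐ = 1.392 × 10^10 m
GM = 3.939 × 10^17 m³/s²
a = (rₚ + rₐ)/2 = 7.4265 × 10^9 m
e = (rₐ − rₚ)/(rₐ + rₚ) = (1.2987 × 10^10) / (1.4853 × 10^10) = 0.874369
(a) vₐ² = GM (2/rₐ − 1/a) = 3.939 × 10^17 × (1.43678 × 10^-10 − 1.34653 × 10^-10) = 3.55504 × 10^6 m²/s²;  vₐ = 1885.48 m/s ≈ 1.885 km/s
(b) vₚ/vₐ = rₐ/rₚ (angular momentum) = (1.392 × 10^10) / (9.33 × 10^8) = 14.9196 ≈ 14.92
(c) vₚ² = GM (2/rₚ − 1/a) = 3.939 × 10^17 × (2.14362 × 10^-9 − 1.34653 × 10^-10) = 7.91333 × 10^8 m²/s²;  vₚ = 28130.6 m/s ≈ 28.13 km/s

Final answer:
(a) velocity at apoapsis vₐ = 1.885 km/s
(b) velocity ratio vₚ/vₐ = 14.92
(c) velocity at periapsis vₚ = 28.13 km/s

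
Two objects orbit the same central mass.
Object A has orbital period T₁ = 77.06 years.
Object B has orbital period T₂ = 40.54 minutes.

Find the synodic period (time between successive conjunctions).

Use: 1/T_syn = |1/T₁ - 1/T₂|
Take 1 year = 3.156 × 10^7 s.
T₁ = 77.06 years = 2.43201 × 10^9 s
T₂ = 40.54 minutes = 2432.4 s
1/T₁ = 4.11182 × 10^-10 s⁻¹
1/T₂ = 0.000411117 s⁻¹
|1/T₁ − 1/T₂| = 0.000411116 s⁻¹
T_syn = 1 / |1/T₁ − 1/T₂| = 2432.4 s ≈ 40.54 minutes

Final answer: T_syn = 40.54 minutes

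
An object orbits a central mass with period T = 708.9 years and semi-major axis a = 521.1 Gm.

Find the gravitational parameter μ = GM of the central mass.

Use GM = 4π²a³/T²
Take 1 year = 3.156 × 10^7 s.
T = 708.9 years = 2.23729 × 10^10 s
a = 521.1 Gm = 5.211 × 10^11 m
a³ = 1.41502 × 10^35 m³
T² = 5.00546 × 10^20 s²
GM = 4π² × (1.41502 × 10^35) / (5.00546 × 10^20) = 1.11604 × 10^16 m³/s²
GM ≈ 1.116 × 10^16 m³/s²

Final answer: GM = 1.116 × 10^16 m³/s²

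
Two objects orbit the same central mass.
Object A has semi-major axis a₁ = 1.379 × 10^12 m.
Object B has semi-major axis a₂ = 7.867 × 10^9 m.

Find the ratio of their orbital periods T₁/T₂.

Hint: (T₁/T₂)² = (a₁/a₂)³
a₁ = 1.379 × 10^12 m
a₂ = 7.867 × 10^9 m
a₁/a₂ = 175.289
T₁/T₂ = (a₁/a₂)^(3/2) = (175.289)^1.5 = 2320.77

Final answer: T₁/T₂ = 2321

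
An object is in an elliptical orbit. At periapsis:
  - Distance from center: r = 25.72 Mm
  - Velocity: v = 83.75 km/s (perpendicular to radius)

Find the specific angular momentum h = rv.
r = 25.72 Mm = 2.572 × 10^7 m
v = 83.75 km/s = 83750 m/s
h = rv = 2.572 × 10^7 × 83750 = 2.15405 × 10^12 m²/s ≈ 2.154 × 10^12 m²/s

Final answer: h = 2.154 × 10^12 m²/s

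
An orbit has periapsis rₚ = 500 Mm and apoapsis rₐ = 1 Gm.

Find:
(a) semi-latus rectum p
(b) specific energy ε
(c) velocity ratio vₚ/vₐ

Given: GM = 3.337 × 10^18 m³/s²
rₚ = 500 Mm = 5 × 10^8 m
rₐ = 1 Gm = 1 × 10^9 m
GM = 3.337 × 10^18 m³/s²
a = (rₚ + rₐ)/2 = 7.5 × 10^8 m
e = (rₐ − rₚ)/(rₐ + rₚ) = (5 × 10^8) / (1.5 × 10^9) = 0.333333
(a) 1 − e² = 0.888889;  p = a(1 − e²) = 7.5 × 10^8 × 0.888889 = 6.66667 × 10^8 m ≈ 666.7 Mm
(b) 2a = 1.5 × 10^9 m;  ε = −GM/(2a) = -2.22467 × 10^9 J/kg ≈ -2.225 GJ/kg
(c) vₚ/vₐ = rₐ/rₚ (angular momentum) = (1 × 10^9) / (5 × 10^8) = 2 ≈ 2

Final answer:
(a) semi-latus rectum p = 666.7 Mm
(b) specific energy ε = -2.225 GJ/kg
(c) velocity ratio vₚ/vₐ = 2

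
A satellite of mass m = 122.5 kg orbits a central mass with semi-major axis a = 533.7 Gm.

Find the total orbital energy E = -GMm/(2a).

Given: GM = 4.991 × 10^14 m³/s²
a = 533.7 Gm = 5.337 × 10^11 m
GM = 4.991 × 10^14 m³/s²
2a = 1.0674 × 10^12 m
GMm = 4.991 × 10^14 × 122.5 = 6.11397 × 10^16 m³·kg/s²
E = −GMm/(2a) = -57279.1 J ≈ -57.28 kJ

Final answer: -57.28 kJ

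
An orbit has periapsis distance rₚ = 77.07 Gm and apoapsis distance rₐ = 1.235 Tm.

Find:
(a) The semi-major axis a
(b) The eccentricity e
rₚ = 77.07 Gm = 7.707 × 10^10 m
rₐ = 1.235 Tm = 1.235 × 10^12 m
(a) a = (rₚ + rₐ)/2 = 6.56035 × 10^11 m ≈ 656 Gm
(b) e = (rₐ − rₚ)/(rₐ + rₚ) = (1.15793 × 10^12) / (1.31207 × 10^12) = 0.882522

Final answer:
(a) a = 656 Gm
(b) e = 0.8825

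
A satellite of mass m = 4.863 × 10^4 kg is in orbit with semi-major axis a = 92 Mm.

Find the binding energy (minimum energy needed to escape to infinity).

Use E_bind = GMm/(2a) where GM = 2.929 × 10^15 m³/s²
a = 92 Mm = 9.2 × 10^7 m
GM = 2.929 × 10^15 m³/s²
m = 4.863 × 10^4 kg
GMm = 2.929 × 10^15 × 48630 = 1.42437 × 10^20 m³·kg/s²
2a = 1.84 × 10^8 m
E_bind = GMm/(2a) = 7.74116 × 10^11 J ≈ 774.1 GJ

Final answer: 774.1 GJ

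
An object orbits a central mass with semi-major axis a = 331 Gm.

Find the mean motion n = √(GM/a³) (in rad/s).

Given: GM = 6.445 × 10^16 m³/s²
a = 331 Gm = 3.31 × 10^11 m
GM = 6.445 × 10^16 m³/s²
a³ = 3.62647 × 10^34 m³
GM/a³ = (6.445 × 10^16) / (3.62647 × 10^34) = 1.77721 × 10^-18 s⁻²
n = √(GM/a³) = 1.33312 × 10^-9 rad/s ≈ 1.333 × 10^-9 rad/s

Final answer: n = 1.333 × 10^-9 rad/s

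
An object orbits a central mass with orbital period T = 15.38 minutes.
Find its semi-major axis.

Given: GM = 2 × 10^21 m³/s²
T = 15.38 minutes = 922.8 s
GM = 2 × 10^21 m³/s²
Kepler's third law: a³ = GM T² / (4π²)
T² = 851560 s²
a³ = (2 × 10^21) × 851560 / (4π²) = 4.31405 × 10^25 m³
a = (a³)^(1/3) = 3.50721 × 10^8 m ≈ 350.7 Mm

Final answer: 350.7 Mm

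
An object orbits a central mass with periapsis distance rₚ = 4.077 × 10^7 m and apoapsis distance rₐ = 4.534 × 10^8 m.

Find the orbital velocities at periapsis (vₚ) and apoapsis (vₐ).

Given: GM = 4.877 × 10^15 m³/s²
rₚ = 4.077 × 10^7 m
rₐ = 4.534 × 10^8 m
GM = 4.877 × 10^15 m³/s²
a = (rₚ + rₐ)/2 = 2.47085 × 10^8 m
Vis-viva: v² = GM (2/r − 1/a)
vₚ² = 4.877 × 10^15 × (4.90557 × 10^-8 − 4.04719 × 10^-9) = 2.19506 × 10^8 m²/s²
vₚ = 14815.7 m/s ≈ 14.82 km/s
vₐ² = 4.877 × 10^15 × (4.41112 × 10^-9 − 4.04719 × 10^-9) = 1.77487 × 10^6 m²/s²
vₐ = 1332.24 m/s ≈ 1.332 km/s

Final answer: vₚ = 14.82 km/s, vₐ = 1.332 km/s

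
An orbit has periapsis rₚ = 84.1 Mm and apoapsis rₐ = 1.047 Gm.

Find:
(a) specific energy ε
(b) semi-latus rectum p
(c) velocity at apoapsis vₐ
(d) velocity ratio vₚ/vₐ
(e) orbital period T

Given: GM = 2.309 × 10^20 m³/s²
rₚ = 84.1 Mm = 8.41 × 10^7 m
rₐ = 1.047 Gm = 1.047 × 10^9 m
GM = 2.309 × 10^20 m³/s²
a = (rₚ + rₐ)/2 = 5.6555 × 10^8 m
e = (rₐ − rₚ)/(rₐ + rₚ) = (9.629 × 10^8) / (1.1311 × 10^9) = 0.851295
(a) 2a = 1.1311 × 10^9 m;  ε = −GM/(2a) = -2.04138 × 10^11 J/kg ≈ -204.1 GJ/kg
(b) 1 − e² = 0.275296;  p = a(1 − e²) = 5.6555 × 10^8 × 0.275296 = 1.55694 × 10^8 m ≈ 155.7 Mm
(c) vₐ² = GM (2/rₐ − 1/a) = 2.309 × 10^20 × (1.91022 × 10^-9 − 1.76819 × 10^-9) = 3.27946 × 10^10 m²/s²;  vₐ = 181093 m/s ≈ 181.1 km/s
(d) vₚ/vₐ = rₐ/rₚ (angular momentum) = (1.047 × 10^9) / (8.41 × 10^7) = 12.4495 ≈ 12.45
(e) a³ = 1.80889 × 10^26 m³;  T = 2π √(a³/GM) = 2π × 885.104 s = 5561.28 s ≈ 1.545 hours

Final answer:
(a) specific energy ε = -204.1 GJ/kg
(b) semi-latus rectum p = 155.7 Mm
(c) velocity at apoapsis vₐ = 181.1 km/s
(d) velocity ratio vₚ/vₐ = 12.45
(e) orbital period T = 1.545 hours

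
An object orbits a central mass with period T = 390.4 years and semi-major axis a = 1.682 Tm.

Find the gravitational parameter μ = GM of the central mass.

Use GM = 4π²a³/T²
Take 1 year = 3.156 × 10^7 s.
T = 390.4 years = 1.2321 × 10^10 s
a = 1.682 Tm = 1.682 × 10^12 m
a³ = 4.75859 × 10^36 m³
T² = 1.51808 × 10^20 s²
GM = 4π² × (4.75859 × 10^36) / (1.51808 × 10^20) = 1.2375 × 10^18 m³/s²
GM ≈ 1.237 × 10^18 m³/s²

Final answer: GM = 1.237 × 10^18 m³/s²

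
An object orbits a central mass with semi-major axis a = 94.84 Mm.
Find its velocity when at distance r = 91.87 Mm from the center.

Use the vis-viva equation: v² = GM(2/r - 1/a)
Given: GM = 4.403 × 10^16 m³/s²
a = 94.84 Mm = 9.484 × 10^7 m
r = 91.87 Mm = 9.187 × 10^7 m
GM = 4.403 × 10^16 m³/s²
2/r − 1/a = 2.17699 × 10^-8 − 1.05441 × 10^-8 = 1.12258 × 10^-8 m⁻¹
v² = GM (2/r − 1/a) = 4.94273 × 10^8 m²/s²
v = 22232.2 m/s ≈ 22.23 km/s

Final answer: 22.23 km/s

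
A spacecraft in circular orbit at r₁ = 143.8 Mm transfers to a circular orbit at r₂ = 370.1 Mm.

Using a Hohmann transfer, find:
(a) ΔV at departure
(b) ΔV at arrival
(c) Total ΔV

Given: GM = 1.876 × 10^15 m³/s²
r₁ = 143.8 Mm = 1.438 × 10^8 m
r₂ = 370.1 Mm = 3.701 × 10^8 m
GM = 1.876 × 10^15 m³/s²
Transfer ellipse: a_t = (r₁ + r₂)/2 = 2.5695 × 10^8 m
Circular speed at r₁: v₁ = √(GM/r₁) = 3611.91 m/s
Transfer speed at r₁ (periapsis): v₁ₜ = √(GM(2/r₁ − 1/a_t)) = 4334.83 m/s
(a) ΔV₁ = v₁ₜ − v₁ = 722.921 m/s ≈ 722.9 m/s
Circular speed at r₂: v₂ = √(GM/r₂) = 2251.42 m/s
Transfer speed at r₂ (apoapsis): v₂ₜ = √(GM(2/r₂ − 1/a_t)) = 1684.27 m/s
(b) ΔV₂ = v₂ − v₂ₜ = 567.151 m/s ≈ 567.2 m/s
(c) ΔV_total = ΔV₁ + ΔV₂ = 1290.07 m/s ≈ 1.29 km/s

Final answer:
(a) ΔV₁ = 722.9 m/s
(b) ΔV₂ = 567.2 m/s
(c) ΔV_total = 1.29 km/s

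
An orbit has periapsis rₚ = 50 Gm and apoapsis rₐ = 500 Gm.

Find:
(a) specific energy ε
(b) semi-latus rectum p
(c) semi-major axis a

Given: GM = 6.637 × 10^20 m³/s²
rₚ = 50 Gm = 5 × 10^10 m
rₐ = 500 Gm = 5 × 10^11 m
GM = 6.637 × 10^20 m³/s²
a = (rₚ + rₐ)/2 = 2.75 × 10^11 m
e = (rₐ − rₚ)/(rₐ + rₚ) = (4.5 × 10^11) / (5.5 × 10^11) = 0.818182
(a) 2a = 5.5 × 10^11 m;  ε = −GM/(2a) = -1.20673 × 10^9 J/kg ≈ -1.207 GJ/kg
(b) 1 − e² = 0.330579;  p = a(1 − e²) = 2.75 × 10^11 × 0.330579 = 9.09091 × 10^10 m ≈ 90.91 Gm
(c) a = 2.75 × 10^11 m ≈ 275 Gm

Final answer:
(a) specific energy ε = -1.207 GJ/kg
(b) semi-latus rectum p = 90.91 Gm
(c) semi-major axis a = 275 Gm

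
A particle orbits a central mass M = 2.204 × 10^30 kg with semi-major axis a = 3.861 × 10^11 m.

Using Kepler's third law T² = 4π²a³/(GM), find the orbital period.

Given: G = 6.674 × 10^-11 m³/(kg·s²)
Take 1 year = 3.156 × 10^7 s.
M = 2.204 × 10^30 kg
GM = G × M = 6.674 × 10^-11 × 2.204 × 10^30 = 1.47095 × 10^20 m³/s²
a = 3.861 × 10^11 m
a³ = 5.75572 × 10^34 m³
T = 2π √(a³/GM) = 2π √((5.75572 × 10^34) / (1.47095 × 10^20)) = 2π × 1.97811 × 10^7 s
T = 1.24288 × 10^8 s ≈ 3.938 years

Final answer: 3.938 years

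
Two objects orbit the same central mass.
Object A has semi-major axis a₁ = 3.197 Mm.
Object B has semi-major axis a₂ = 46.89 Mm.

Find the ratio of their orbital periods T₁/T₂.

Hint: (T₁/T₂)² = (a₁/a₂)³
a₁ = 3.197 Mm = 3.197 × 10^6 m
a₂ = 46.89 Mm = 4.689 × 10^7 m
a₁/a₂ = 0.0681808
T₁/T₂ = (a₁/a₂)^(3/2) = (0.0681808)^1.5 = 0.017803

Final answer: T₁/T₂ = 0.0178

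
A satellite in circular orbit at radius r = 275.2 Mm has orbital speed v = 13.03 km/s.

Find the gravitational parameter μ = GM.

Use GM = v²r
r = 275.2 Mm = 2.752 × 10^8 m
v = 13.03 km/s = 13030 m/s
v² = 1.69781 × 10^8 m²/s²
GM = v²r = 1.69781 × 10^8 × 2.752 × 10^8 = 4.67237 × 10^16 m³/s²
GM ≈ 4.672 × 10^16 m³/s²

Final answer: GM = 4.672 × 10^16 m³/s²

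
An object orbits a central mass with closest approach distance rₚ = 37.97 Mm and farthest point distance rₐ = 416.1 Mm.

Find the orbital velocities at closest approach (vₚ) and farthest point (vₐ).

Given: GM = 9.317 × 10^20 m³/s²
rₚ = 37.97 Mm = 3.797 × 10^7 m
rₐ = 416.1 Mm = 4.161 × 10^8 m
GM = 9.317 × 10^20 m³/s²
a = (rₚ + rₐ)/2 = 2.27035 × 10^8 m
Vis-viva: v² = GM (2/r − 1/a)
vₚ² = 9.317 × 10^20 × (5.26732 × 10^-8 − 4.40461 × 10^-9) = 4.49718 × 10^13 m²/s²
vₚ = 6.7061 × 10^6 m/s ≈ 6706 km/s
vₐ² = 9.317 × 10^20 × (4.80654 × 10^-9 − 4.40461 × 10^-9) = 3.74478 × 10^11 m²/s²
vₐ = 611946 m/s ≈ 611.9 km/s

Final answer: vₚ = 6706 km/s, vₐ = 611.9 km/s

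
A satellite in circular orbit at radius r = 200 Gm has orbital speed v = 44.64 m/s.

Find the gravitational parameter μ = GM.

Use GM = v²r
r = 200 Gm = 2 × 10^11 m
v = 44.64 m/s
v² = 1992.73 m²/s²
GM = v²r = 1992.73 × 2 × 10^11 = 3.98546 × 10^14 m³/s²
GM ≈ 3.985 × 10^14 m³/s²

Final answer: GM = 3.985 × 10^14 m³/s²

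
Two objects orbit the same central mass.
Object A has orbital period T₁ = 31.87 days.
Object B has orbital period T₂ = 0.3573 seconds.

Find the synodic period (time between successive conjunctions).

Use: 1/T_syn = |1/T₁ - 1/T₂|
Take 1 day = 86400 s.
T₁ = 31.87 days = 2.75357 × 10^6 s
T₂ = 0.3573 seconds
1/T₁ = 3.63165 × 10^-7 s⁻¹
1/T₂ = 2.79877 s⁻¹
|1/T₁ − 1/T₂| = 2.79877 s⁻¹
T_syn = 1 / |1/T₁ − 1/T₂| = 0.3573 s ≈ 0.3573 seconds

Final answer: T_syn = 0.3573 seconds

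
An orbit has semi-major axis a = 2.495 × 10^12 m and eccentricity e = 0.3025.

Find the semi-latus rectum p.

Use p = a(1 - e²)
a = 2.495 × 10^12 m
e = 0.3025,  e² = 0.0915062,  1 − e² = 0.908494
p = a(1 − e²) = 2.495 × 10^12 m × 0.908494 = 2.26669 × 10^12 m ≈ 2.267 × 10^12 m

Final answer: p = 2.267 × 10^12 m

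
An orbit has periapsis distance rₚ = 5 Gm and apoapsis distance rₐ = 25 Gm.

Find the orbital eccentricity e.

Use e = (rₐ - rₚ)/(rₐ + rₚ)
rₚ = 5 Gm = 5 × 10^9 m
rₐ = 25 Gm = 2.5 × 10^10 m
rₐ − rₚ = 2 × 10^10 m
rₐ + rₚ = 3 × 10^10 m
e = (rₐ − rₚ)/(rₐ + rₚ) = 0.666667

Final answer: e = 0.6667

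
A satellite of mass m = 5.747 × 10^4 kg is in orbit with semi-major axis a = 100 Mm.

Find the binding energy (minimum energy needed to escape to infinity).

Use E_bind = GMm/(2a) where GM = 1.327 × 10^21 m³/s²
a = 100 Mm = 1 × 10^8 m
GM = 1.327 × 10^21 m³/s²
m = 5.747 × 10^4 kg
GMm = 1.327 × 10^21 × 57470 = 7.62627 × 10^25 m³·kg/s²
2a = 2 × 10^8 m
E_bind = GMm/(2a) = 3.81313 × 10^17 J ≈ 381.3 PJ

Final answer: 381.3 PJ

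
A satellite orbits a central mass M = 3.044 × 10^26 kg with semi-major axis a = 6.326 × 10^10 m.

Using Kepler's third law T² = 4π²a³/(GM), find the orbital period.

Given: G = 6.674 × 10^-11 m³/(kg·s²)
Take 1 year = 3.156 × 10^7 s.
M = 3.044 × 10^26 kg
GM = G × M = 6.674 × 10^-11 × 3.044 × 10^26 = 2.03157 × 10^16 m³/s²
a = 6.326 × 10^10 m
a³ = 2.53156 × 10^32 m³
T = 2π √(a³/GM) = 2π √((2.53156 × 10^32) / (2.03157 × 10^16)) = 2π × 1.11629 × 10^8 s
T = 7.01388 × 10^8 s ≈ 22.22 years

Final answer: 22.22 years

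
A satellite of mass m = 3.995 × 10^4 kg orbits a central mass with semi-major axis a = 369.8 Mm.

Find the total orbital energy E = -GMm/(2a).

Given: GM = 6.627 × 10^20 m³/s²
a = 369.8 Mm = 3.698 × 10^8 m
GM = 6.627 × 10^20 m³/s²
2a = 7.396 × 10^8 m
GMm = 6.627 × 10^20 × 39950 = 2.64749 × 10^25 m³·kg/s²
E = −GMm/(2a) = -3.57962 × 10^16 J ≈ -35.8 PJ

Final answer: -35.8 PJ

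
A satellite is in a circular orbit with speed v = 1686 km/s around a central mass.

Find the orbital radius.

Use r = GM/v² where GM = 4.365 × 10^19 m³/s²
v = 1686 km/s = 1.686 × 10^6 m/s
GM = 4.365 × 10^19 m³/s²
v² = 2.8426 × 10^12 m²/s²
r = GM/v² = (4.365 × 10^19) / (2.8426 × 10^12) = 1.53557 × 10^7 m ≈ 15.36 Mm

Final answer: 15.36 Mm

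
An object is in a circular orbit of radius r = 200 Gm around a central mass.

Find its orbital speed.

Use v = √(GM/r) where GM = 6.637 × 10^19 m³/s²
r = 200 Gm = 2 × 10^11 m
GM = 6.637 × 10^19 m³/s²
GM/r = (6.637 × 10^19) / (2 × 10^11) = 3.3185 × 10^8 m²/s²
v = √(GM/r) = 18216.8 m/s ≈ 18.22 km/s

Final answer: 18.22 km/s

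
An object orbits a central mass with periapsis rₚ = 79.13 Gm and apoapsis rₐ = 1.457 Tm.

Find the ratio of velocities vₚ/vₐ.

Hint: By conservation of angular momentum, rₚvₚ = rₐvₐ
rₚ = 79.13 Gm = 7.913 × 10^10 m
rₐ = 1.457 Tm = 1.457 × 10^12 m
rₚvₚ = rₐvₐ  ⇒  vₚ/vₐ = rₐ/rₚ
vₚ/vₐ = (1.457 × 10^12) / (7.913 × 10^10) = 18.4127

Final answer: vₚ/vₐ = 18.41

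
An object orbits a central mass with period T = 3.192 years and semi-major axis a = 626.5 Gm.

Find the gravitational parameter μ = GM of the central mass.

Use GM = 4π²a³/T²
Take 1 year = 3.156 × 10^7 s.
T = 3.192 years = 1.0074 × 10^8 s
a = 626.5 Gm = 6.265 × 10^11 m
a³ = 2.45903 × 10^35 m³
T² = 1.01485 × 10^16 s²
GM = 4π² × (2.45903 × 10^35) / (1.01485 × 10^16) = 9.56584 × 10^20 m³/s²
GM ≈ 9.566 × 10^20 m³/s²

Final answer: GM = 9.566 × 10^20 m³/s²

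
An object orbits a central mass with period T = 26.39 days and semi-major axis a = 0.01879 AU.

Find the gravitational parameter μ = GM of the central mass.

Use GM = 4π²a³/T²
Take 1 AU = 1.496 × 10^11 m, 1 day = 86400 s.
T = 26.39 days = 2.2801 × 10^6 s
a = 0.01879 AU = 2.81098 × 10^9 m
a³ = 2.22114 × 10^28 m³
T² = 5.19884 × 10^12 s²
GM = 4π² × (2.22114 × 10^28) / (5.19884 × 10^12) = 1.68666 × 10^17 m³/s²
GM ≈ 1.687 × 10^17 m³/s²

Final answer: GM = 1.687 × 10^17 m³/s²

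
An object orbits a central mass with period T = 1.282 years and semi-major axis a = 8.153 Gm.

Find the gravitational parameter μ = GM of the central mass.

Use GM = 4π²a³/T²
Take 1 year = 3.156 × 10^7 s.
T = 1.282 years = 4.04599 × 10^7 s
a = 8.153 Gm = 8.153 × 10^9 m
a³ = 5.41941 × 10^29 m³
T² = 1.63701 × 10^15 s²
GM = 4π² × (5.41941 × 10^29) / (1.63701 × 10^15) = 1.30696 × 10^16 m³/s²
GM ≈ 1.307 × 10^16 m³/s²

Final answer: GM = 1.307 × 10^16 m³/s²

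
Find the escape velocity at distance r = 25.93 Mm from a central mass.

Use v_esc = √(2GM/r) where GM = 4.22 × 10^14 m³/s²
r = 25.93 Mm = 2.593 × 10^7 m
GM = 4.22 × 10^14 m³/s²
2GM/r = 2 × (4.22 × 10^14) / (2.593 × 10^7) = 3.25492 × 10^7 m²/s²
v_esc = √(2GM/r) = 5705.19 m/s ≈ 5.705 km/s

Final answer: 5.705 km/s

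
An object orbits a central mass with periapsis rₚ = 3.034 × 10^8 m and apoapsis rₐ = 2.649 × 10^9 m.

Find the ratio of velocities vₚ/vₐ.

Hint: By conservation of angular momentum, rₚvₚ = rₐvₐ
rₚ = 3.034 × 10^8 m
rₐ = 2.649 × 10^9 m
rₚvₚ = rₐvₐ  ⇒  vₚ/vₐ = rₐ/rₚ
vₚ/vₐ = (2.649 × 10^9) / (3.034 × 10^8) = 8.73105

Final answer: vₚ/vₐ = 8.731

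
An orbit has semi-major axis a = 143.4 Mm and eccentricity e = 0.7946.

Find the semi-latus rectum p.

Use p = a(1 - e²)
a = 143.4 Mm = 1.434 × 10^8 m
e = 0.7946,  e² = 0.631389,  1 − e² = 0.368611
p = a(1 − e²) = 1.434 × 10^8 m × 0.368611 = 5.28588 × 10^7 m ≈ 52.86 Mm

Final answer: p = 52.86 Mm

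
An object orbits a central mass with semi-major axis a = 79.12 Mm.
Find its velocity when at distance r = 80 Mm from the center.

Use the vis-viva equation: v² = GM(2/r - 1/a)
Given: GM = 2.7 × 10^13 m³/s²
a = 79.12 Mm = 7.912 × 10^7 m
r = 80 Mm = 8 × 10^7 m
GM = 2.7 × 10^13 m³/s²
2/r − 1/a = 2.5 × 10^-8 − 1.2639 × 10^-8 = 1.2361 × 10^-8 m⁻¹
v² = GM (2/r − 1/a) = 333746 m²/s²
v = 577.708 m/s ≈ 577.7 m/s

Final answer: 577.7 m/s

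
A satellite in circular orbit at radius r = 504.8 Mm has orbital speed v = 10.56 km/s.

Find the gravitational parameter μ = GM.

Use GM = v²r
r = 504.8 Mm = 5.048 × 10^8 m
v = 10.56 km/s = 10560 m/s
v² = 1.11514 × 10^8 m²/s²
GM = v²r = 1.11514 × 10^8 × 5.048 × 10^8 = 5.62921 × 10^16 m³/s²
GM ≈ 5.629 × 10^16 m³/s²

Final answer: GM = 5.629 × 10^16 m³/s²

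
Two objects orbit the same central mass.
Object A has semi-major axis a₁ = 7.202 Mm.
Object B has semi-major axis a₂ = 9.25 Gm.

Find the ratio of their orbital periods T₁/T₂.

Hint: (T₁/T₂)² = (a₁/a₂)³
a₁ = 7.202 Mm = 7.202 × 10^6 m
a₂ = 9.25 Gm = 9.25 × 10^9 m
a₁/a₂ = 0.000778595
T₁/T₂ = (a₁/a₂)^(3/2) = (0.000778595)^1.5 = 2.17254 × 10^-5

Final answer: T₁/T₂ = 2.173 × 10^-5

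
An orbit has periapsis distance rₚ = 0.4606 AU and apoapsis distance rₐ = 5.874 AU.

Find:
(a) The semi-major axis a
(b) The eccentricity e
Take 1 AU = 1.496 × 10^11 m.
rₚ = 0.4606 AU = 6.89058 × 10^10 m
rₐ = 5.874 AU = 8.7875 × 10^11 m
(a) a = (rₚ + rₐ)/2 = 4.73828 × 10^11 m ≈ 3.167 AU
(b) e = (rₐ − rₚ)/(rₐ + rₚ) = (8.09845 × 10^11) / (9.47656 × 10^11) = 0.854576

Final answer:
(a) a = 3.167 AU
(b) e = 0.8546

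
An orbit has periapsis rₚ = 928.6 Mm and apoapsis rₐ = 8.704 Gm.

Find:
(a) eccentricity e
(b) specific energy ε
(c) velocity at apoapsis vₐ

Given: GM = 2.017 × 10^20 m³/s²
rₚ = 928.6 Mm = 9.286 × 10^8 m
rₐ = 8.704 Gm = 8.704 × 10^9 m
GM = 2.017 × 10^20 m³/s²
a = (rₚ + rₐ)/2 = 4.8163 × 10^9 m
e = (rₐ − rₚ)/(rₐ + rₚ) = (7.7754 × 10^9) / (9.6326 × 10^9) = 0.807196
(a) e = 0.807196 ≈ 0.8072
(b) 2a = 9.6326 × 10^9 m;  ε = −GM/(2a) = -2.09393 × 10^10 J/kg ≈ -20.94 GJ/kg
(c) vₐ² = GM (2/rₐ − 1/a) = 2.017 × 10^20 × (2.29779 × 10^-10 − 2.07628 × 10^-10) = 4.46789 × 10^9 m²/s²;  vₐ = 66842.3 m/s ≈ 66.84 km/s

Final answer:
(a) eccentricity e = 0.8072
(b) specific energy ε = -20.94 GJ/kg
(c) velocity at apoapsis vₐ = 66.84 km/s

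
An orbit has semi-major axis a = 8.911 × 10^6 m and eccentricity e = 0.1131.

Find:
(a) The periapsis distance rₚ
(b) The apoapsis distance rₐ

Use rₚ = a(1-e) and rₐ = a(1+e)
a = 8.911 × 10^6 m
e = 0.1131:  1 − e = 0.8869,  1 + e = 1.1131
(a) rₚ = a(1 − e) = 8.911 × 10^6 m × 0.8869 = 7.90317 × 10^6 m ≈ 7.903 × 10^6 m
(b) rₐ = a(1 + e) = 8.911 × 10^6 m × 1.1131 = 9.91883 × 10^6 m ≈ 9.919 × 10^6 m

Final answer:
(a) rₚ = 7.903 × 10^6 m
(b) rₐ = 9.919 × 10^6 m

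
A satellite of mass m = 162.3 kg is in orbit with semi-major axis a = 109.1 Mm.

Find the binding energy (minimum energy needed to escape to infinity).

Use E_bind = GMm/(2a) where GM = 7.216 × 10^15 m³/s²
a = 109.1 Mm = 1.091 × 10^8 m
GM = 7.216 × 10^15 m³/s²
m = 162.3 kg
GMm = 7.216 × 10^15 × 162.3 = 1.17116 × 10^18 m³·kg/s²
2a = 2.182 × 10^8 m
E_bind = GMm/(2a) = 5.36735 × 10^9 J ≈ 5.367 GJ

Final answer: 5.367 GJ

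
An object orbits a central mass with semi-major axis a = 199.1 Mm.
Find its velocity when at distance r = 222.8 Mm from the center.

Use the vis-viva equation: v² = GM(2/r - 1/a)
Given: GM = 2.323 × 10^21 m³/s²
a = 199.1 Mm = 1.991 × 10^8 m
r = 222.8 Mm = 2.228 × 10^8 m
GM = 2.323 × 10^21 m³/s²
2/r − 1/a = 8.97666 × 10^-9 − 5.0226 × 10^-9 = 3.95406 × 10^-9 m⁻¹
v² = GM (2/r − 1/a) = 9.18528 × 10^12 m²/s²
v = 3.03072 × 10^6 m/s ≈ 3031 km/s

Final answer: 3031 km/s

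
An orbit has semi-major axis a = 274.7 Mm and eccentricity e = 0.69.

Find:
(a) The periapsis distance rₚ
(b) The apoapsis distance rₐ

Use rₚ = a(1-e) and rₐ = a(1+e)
a = 274.7 Mm = 2.747 × 10^8 m
e = 0.69:  1 − e = 0.31,  1 + e = 1.69
(a) rₚ = a(1 − e) = 2.747 × 10^8 m × 0.31 = 8.5157 × 10^7 m ≈ 85.16 Mm
(b) rₐ = a(1 + e) = 2.747 × 10^8 m × 1.69 = 4.64243 × 10^8 m ≈ 464.2 Mm

Final answer:
(a) rₚ = 85.16 Mm
(b) rₐ = 464.2 Mm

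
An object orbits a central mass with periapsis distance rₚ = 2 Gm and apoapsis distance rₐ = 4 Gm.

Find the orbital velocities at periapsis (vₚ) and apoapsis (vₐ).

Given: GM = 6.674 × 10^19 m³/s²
rₚ = 2 Gm = 2 × 10^9 m
rₐ = 4 Gm = 4 × 10^9 m
GM = 6.674 × 10^19 m³/s²
a = (rₚ + rₐ)/2 = 3 × 10^9 m
Vis-viva: v² = GM (2/r − 1/a)
vₚ² = 6.674 × 10^19 × (1 × 10^-9 − 3.33333 × 10^-10) = 4.44933 × 10^10 m²/s²
vₚ = 210934 m/s ≈ 210.9 km/s
vₐ² = 6.674 × 10^19 × (5 × 10^-10 − 3.33333 × 10^-10) = 1.11233 × 10^10 m²/s²
vₐ = 105467 m/s ≈ 105.5 km/s

Final answer: vₚ = 210.9 km/s, vₐ = 105.5 km/s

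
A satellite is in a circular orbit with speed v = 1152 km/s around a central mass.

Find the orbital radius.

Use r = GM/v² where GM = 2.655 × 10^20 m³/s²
v = 1152 km/s = 1.152 × 10^6 m/s
GM = 2.655 × 10^20 m³/s²
v² = 1.3271 × 10^12 m²/s²
r = GM/v² = (2.655 × 10^20) / (1.3271 × 10^12) = 2.0006 × 10^8 m ≈ 200.1 Mm

Final answer: 200.1 Mm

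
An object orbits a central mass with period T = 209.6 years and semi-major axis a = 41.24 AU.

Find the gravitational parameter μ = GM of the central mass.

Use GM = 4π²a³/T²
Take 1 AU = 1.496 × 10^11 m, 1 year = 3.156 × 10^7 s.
T = 209.6 years = 6.61498 × 10^9 s
a = 41.24 AU = 6.1695 × 10^12 m
a³ = 2.34828 × 10^38 m³
T² = 4.37579 × 10^19 s²
GM = 4π² × (2.34828 × 10^38) / (4.37579 × 10^19) = 2.11862 × 10^20 m³/s²
GM ≈ 2.119 × 10^20 m³/s²

Final answer: GM = 2.119 × 10^20 m³/s²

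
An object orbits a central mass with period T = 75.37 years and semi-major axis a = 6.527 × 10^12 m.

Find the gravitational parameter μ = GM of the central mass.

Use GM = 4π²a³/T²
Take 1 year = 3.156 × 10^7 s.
T = 75.37 years = 2.37868 × 10^9 s
a = 6.527 × 10^12 m
a³ = 2.78061 × 10^38 m³
T² = 5.65811 × 10^18 s²
GM = 4π² × (2.78061 × 10^38) / (5.65811 × 10^18) = 1.94012 × 10^21 m³/s²
GM ≈ 1.94 × 10^21 m³/s²

Final answer: GM = 1.94 × 10^21 m³/s²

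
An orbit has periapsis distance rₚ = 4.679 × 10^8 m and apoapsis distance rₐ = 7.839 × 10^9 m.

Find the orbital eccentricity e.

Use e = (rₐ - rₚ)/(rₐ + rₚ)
rₚ = 4.679 × 10^8 m
rₐ = 7.839 × 10^9 m
rₐ − rₚ = 7.3711 × 10^9 m
rₐ + rₚ = 8.3069 × 10^9 m
e = (rₐ − rₚ)/(rₐ + rₚ) = 0.887347

Final answer: e = 0.8873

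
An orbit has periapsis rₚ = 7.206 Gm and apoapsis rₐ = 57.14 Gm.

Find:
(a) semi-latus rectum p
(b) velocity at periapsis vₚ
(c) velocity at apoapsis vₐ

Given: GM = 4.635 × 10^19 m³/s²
rₚ = 7.206 Gm = 7.206 × 10^9 m
rₐ = 57.14 Gm = 5.714 × 10^10 m
GM = 4.635 × 10^19 m³/s²
a = (rₚ + rₐ)/2 = 3.2173 × 10^10 m
e = (rₐ − rₚ)/(rₐ + rₚ) = (4.9934 × 10^10) / (6.4346 × 10^10) = 0.776023
(a) 1 − e² = 0.397788;  p = a(1 − e²) = 3.2173 × 10^10 × 0.397788 = 1.2798 × 10^10 m ≈ 12.8 Gm
(b) vₚ² = GM (2/rₚ − 1/a) = 4.635 × 10^19 × (2.77546 × 10^-10 − 3.1082 × 10^-11) = 1.14236 × 10^10 m²/s²;  vₚ = 106881 m/s ≈ 106.9 km/s
(c) vₐ² = GM (2/rₐ − 1/a) = 4.635 × 10^19 × (3.50018 × 10^-11 − 3.1082 × 10^-11) = 1.81682 × 10^8 m²/s²;  vₐ = 13479 m/s ≈ 13.48 km/s

Final answer:
(a) semi-latus rectum p = 12.8 Gm
(b) velocity at periapsis vₚ = 106.9 km/s
(c) velocity at apoapsis vₐ = 13.48 km/s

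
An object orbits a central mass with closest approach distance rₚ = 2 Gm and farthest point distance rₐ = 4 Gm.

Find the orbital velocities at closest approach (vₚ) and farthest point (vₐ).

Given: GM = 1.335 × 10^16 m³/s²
rₚ = 2 Gm = 2 × 10^9 m
rₐ = 4 Gm = 4 × 10^9 m
GM = 1.335 × 10^16 m³/s²
a = (rₚ + rₐ)/2 = 3 × 10^9 m
Vis-viva: v² = GM (2/r − 1/a)
vₚ² = 1.335 × 10^16 × (1 × 10^-9 − 3.33333 × 10^-10) = 8.9 × 10^6 m²/s²
vₚ = 2983.29 m/s ≈ 2.983 km/s
vₐ² = 1.335 × 10^16 × (5 × 10^-10 − 3.33333 × 10^-10) = 2.225 × 10^6 m²/s²
vₐ = 1491.64 m/s ≈ 1.492 km/s

Final answer: vₚ = 2.983 km/s, vₐ = 1.492 km/s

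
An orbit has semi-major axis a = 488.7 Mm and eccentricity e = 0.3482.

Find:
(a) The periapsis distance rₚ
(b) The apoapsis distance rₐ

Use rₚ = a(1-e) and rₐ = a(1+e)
a = 488.7 Mm = 4.887 × 10^8 m
e = 0.3482:  1 − e = 0.6518,  1 + e = 1.3482
(a) rₚ = a(1 − e) = 4.887 × 10^8 m × 0.6518 = 3.18535 × 10^8 m ≈ 318.5 Mm
(b) rₐ = a(1 + e) = 4.887 × 10^8 m × 1.3482 = 6.58865 × 10^8 m ≈ 658.9 Mm

Final answer:
(a) rₚ = 318.5 Mm
(b) rₐ = 658.9 Mm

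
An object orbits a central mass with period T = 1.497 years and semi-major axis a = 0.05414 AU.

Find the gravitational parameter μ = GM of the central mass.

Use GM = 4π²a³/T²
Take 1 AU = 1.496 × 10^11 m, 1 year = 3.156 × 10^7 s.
T = 1.497 years = 4.72453 × 10^7 s
a = 0.05414 AU = 8.09934 × 10^9 m
a³ = 5.31312 × 10^29 m³
T² = 2.23212 × 10^15 s²
GM = 4π² × (5.31312 × 10^29) / (2.23212 × 10^15) = 9.39705 × 10^15 m³/s²
GM ≈ 9.397 × 10^15 m³/s²

Final answer: GM = 9.397 × 10^15 m³/s²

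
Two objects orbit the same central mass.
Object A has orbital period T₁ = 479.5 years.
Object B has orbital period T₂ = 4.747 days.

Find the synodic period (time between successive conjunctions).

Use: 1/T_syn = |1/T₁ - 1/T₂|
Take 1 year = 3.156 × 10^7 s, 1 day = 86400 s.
T₁ = 479.5 years = 1.5133 × 10^10 s
T₂ = 4.747 days = 410141 s
1/T₁ = 6.60807 × 10^-11 s⁻¹
1/T₂ = 2.43819 × 10^-6 s⁻¹
|1/T₁ − 1/T₂| = 2.43812 × 10^-6 s⁻¹
T_syn = 1 / |1/T₁ − 1/T₂| = 410152 s ≈ 4.747 days

Final answer: T_syn = 4.747 days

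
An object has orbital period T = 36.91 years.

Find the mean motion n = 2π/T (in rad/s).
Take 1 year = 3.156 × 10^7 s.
T = 36.91 years = 1.16488 × 10^9 s
n = 2π / (1.16488 × 10^9 s) = 5.39385 × 10^-9 rad/s ≈ 5.394 × 10^-9 rad/s

Final answer: n = 5.394 × 10^-9 rad/s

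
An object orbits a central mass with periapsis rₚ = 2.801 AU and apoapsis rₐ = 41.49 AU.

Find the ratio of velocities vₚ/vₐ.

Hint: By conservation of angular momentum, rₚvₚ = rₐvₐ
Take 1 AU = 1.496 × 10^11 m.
rₚ = 2.801 AU = 4.1903 × 10^11 m
rₐ = 41.49 AU = 6.2069 × 10^12 m
rₚvₚ = rₐvₐ  ⇒  vₚ/vₐ = rₐ/rₚ
vₚ/vₐ = (6.2069 × 10^12) / (4.1903 × 10^11) = 14.8126

Final answer: vₚ/vₐ = 14.81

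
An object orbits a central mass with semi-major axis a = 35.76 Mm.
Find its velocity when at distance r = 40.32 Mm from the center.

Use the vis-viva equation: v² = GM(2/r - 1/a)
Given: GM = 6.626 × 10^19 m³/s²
a = 35.76 Mm = 3.576 × 10^7 m
r = 40.32 Mm = 4.032 × 10^7 m
GM = 6.626 × 10^19 m³/s²
2/r − 1/a = 4.96032 × 10^-8 − 2.79642 × 10^-8 = 2.1639 × 10^-8 m⁻¹
v² = GM (2/r − 1/a) = 1.4338 × 10^12 m²/s²
v = 1.19741 × 10^6 m/s ≈ 1197 km/s

Final answer: 1197 km/s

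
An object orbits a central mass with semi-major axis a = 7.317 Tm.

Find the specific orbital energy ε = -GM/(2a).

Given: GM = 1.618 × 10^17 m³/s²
a = 7.317 Tm = 7.317 × 10^12 m
GM = 1.618 × 10^17 m³/s²
2a = 1.4634 × 10^13 m
ε = −GM/(2a) = -11056.4 J/kg ≈ -11.06 kJ/kg

Final answer: -11.06 kJ/kg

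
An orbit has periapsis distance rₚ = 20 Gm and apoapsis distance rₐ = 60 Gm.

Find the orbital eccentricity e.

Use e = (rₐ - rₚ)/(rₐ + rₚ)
rₚ = 20 Gm = 2 × 10^10 m
rₐ = 60 Gm = 6 × 10^10 m
rₐ − rₚ = 4 × 10^10 m
rₐ + rₚ = 8 × 10^10 m
e = (rₐ − rₚ)/(rₐ + rₚ) = 0.5

Final answer: e = 0.5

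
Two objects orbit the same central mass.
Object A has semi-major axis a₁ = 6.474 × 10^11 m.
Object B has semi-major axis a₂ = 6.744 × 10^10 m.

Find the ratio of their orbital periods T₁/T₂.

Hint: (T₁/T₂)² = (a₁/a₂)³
a₁ = 6.474 × 10^11 m
a₂ = 6.744 × 10^10 m
a₁/a₂ = 9.59964
T₁/T₂ = (a₁/a₂)^(3/2) = (9.59964)^1.5 = 29.7429

Final answer: T₁/T₂ = 29.74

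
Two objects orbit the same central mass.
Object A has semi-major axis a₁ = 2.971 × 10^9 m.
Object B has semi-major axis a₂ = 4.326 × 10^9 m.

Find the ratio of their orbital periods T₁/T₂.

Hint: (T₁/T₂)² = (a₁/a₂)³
a₁ = 2.971 × 10^9 m
a₂ = 4.326 × 10^9 m
a₁/a₂ = 0.686778
T₁/T₂ = (a₁/a₂)^(3/2) = (0.686778)^1.5 = 0.569147

Final answer: T₁/T₂ = 0.5691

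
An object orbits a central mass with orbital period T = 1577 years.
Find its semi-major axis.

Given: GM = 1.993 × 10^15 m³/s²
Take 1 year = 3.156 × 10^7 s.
T = 1577 years = 4.97701 × 10^10 s
GM = 1.993 × 10^15 m³/s²
Kepler's third law: a³ = GM T² / (4π²)
T² = 2.47706 × 10^21 s²
a³ = (1.993 × 10^15) × (2.47706 × 10^21) / (4π²) = 1.2505 × 10^35 m³
a = (a³)^(1/3) = 5.00067 × 10^11 m ≈ 500.1 Gm

Final answer: 500.1 Gm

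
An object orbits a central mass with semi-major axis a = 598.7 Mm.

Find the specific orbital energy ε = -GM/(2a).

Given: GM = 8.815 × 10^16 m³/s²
a = 598.7 Mm = 5.987 × 10^8 m
GM = 8.815 × 10^16 m³/s²
2a = 1.1974 × 10^9 m
ε = −GM/(2a) = -7.36178 × 10^7 J/kg ≈ -73.62 MJ/kg

Final answer: -73.62 MJ/kg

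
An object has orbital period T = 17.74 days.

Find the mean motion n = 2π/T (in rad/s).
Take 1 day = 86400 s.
T = 17.74 days = 1.53274 × 10^6 s
n = 2π / (1.53274 × 10^6 s) = 4.09933 × 10^-6 rad/s ≈ 4.099 × 10^-6 rad/s

Final answer: n = 4.099 × 10^-6 rad/s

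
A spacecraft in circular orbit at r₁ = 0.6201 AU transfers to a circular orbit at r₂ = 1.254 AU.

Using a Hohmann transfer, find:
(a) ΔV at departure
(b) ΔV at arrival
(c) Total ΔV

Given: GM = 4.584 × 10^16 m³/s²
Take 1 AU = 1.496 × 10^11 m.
r₁ = 0.6201 AU = 9.2767 × 10^10 m
r₂ = 1.254 AU = 1.87598 × 10^11 m
GM = 4.584 × 10^16 m³/s²
Transfer ellipse: a_t = (r₁ + r₂)/2 = 1.40183 × 10^11 m
Circular speed at r₁: v₁ = √(GM/r₁) = 702.952 m/s
Transfer speed at r₁ (periapsis): v₁ₜ = √(GM(2/r₁ − 1/a_t)) = 813.192 m/s
(a) ΔV₁ = v₁ₜ − v₁ = 110.24 m/s ≈ 110.2 m/s
Circular speed at r₂: v₂ = √(GM/r₂) = 494.319 m/s
Transfer speed at r₂ (apoapsis): v₂ₜ = √(GM(2/r₂ − 1/a_t)) = 402.121 m/s
(b) ΔV₂ = v₂ − v₂ₜ = 92.1981 m/s ≈ 92.2 m/s
(c) ΔV_total = ΔV₁ + ΔV₂ = 202.438 m/s ≈ 202.4 m/s

Final answer:
(a) ΔV₁ = 110.2 m/s
(b) ΔV₂ = 92.2 m/s
(c) ΔV_total = 202.4 m/s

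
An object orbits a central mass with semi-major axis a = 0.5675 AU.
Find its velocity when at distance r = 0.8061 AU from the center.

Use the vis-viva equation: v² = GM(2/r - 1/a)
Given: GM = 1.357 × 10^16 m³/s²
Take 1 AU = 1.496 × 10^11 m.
a = 0.5675 AU = 8.4898 × 10^10 m
r = 0.8061 AU = 1.20593 × 10^11 m
GM = 1.357 × 10^16 m³/s²
2/r − 1/a = 1.65848 × 10^-11 − 1.17788 × 10^-11 = 4.80593 × 10^-12 m⁻¹
v² = GM (2/r − 1/a) = 65216.5 m²/s²
v = 255.375 m/s ≈ 255.4 m/s

Final answer: 255.4 m/s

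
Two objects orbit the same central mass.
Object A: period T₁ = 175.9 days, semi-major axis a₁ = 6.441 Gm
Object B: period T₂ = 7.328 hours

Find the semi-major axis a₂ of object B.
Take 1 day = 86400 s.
T₁ = 175.9 days = 1.51978 × 10^7 s
T₂ = 7.328 hours = 26380.8 s
a₁ = 6.441 Gm = 6.441 × 10^9 m
Kepler's third law: (T₂/T₁)² = (a₂/a₁)³  ⇒  a₂ = a₁ (T₂/T₁)^(2/3)
T₂/T₁ = 0.00173583
(T₂/T₁)^(2/3) = 0.0144435
a₂ = 6.441 × 10^9 m × 0.0144435 = 9.30305 × 10^7 m ≈ 93.03 Mm

Final answer: a₂ = 93.03 Mm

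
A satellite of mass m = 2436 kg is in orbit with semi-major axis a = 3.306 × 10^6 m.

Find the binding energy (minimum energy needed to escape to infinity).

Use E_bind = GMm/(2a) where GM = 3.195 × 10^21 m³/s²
a = 3.306 × 10^6 m
GM = 3.195 × 10^21 m³/s²
m = 2436 kg
GMm = 3.195 × 10^21 × 2436 = 7.78302 × 10^24 m³·kg/s²
2a = 6.612 × 10^6 m
E_bind = GMm/(2a) = 1.17711 × 10^18 J ≈ 1.177 EJ

Final answer: 1.177 EJ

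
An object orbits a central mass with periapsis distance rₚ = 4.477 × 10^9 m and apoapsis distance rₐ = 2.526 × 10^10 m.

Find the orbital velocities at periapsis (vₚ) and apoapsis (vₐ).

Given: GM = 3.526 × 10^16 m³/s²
rₚ = 4.477 × 10^9 m
rₐ = 2.526 × 10^10 m
GM = 3.526 × 10^16 m³/s²
a = (rₚ + rₐ)/2 = 1.48685 × 10^10 m
Vis-viva: v² = GM (2/r − 1/a)
vₚ² = 3.526 × 10^16 × (4.46728 × 10^-10 − 6.72563 × 10^-11) = 1.33802 × 10^7 m²/s²
vₚ = 3657.89 m/s ≈ 3.658 km/s
vₐ² = 3.526 × 10^16 × (7.91766 × 10^-11 − 6.72563 × 10^-11) = 420309 m²/s²
vₐ = 648.313 m/s ≈ 648.3 m/s

Final answer: vₚ = 3.658 km/s, vₐ = 648.3 m/s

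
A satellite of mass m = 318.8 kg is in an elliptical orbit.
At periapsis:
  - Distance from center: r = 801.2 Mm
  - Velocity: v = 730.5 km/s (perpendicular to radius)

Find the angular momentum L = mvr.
r = 801.2 Mm = 8.012 × 10^8 m
v = 730.5 km/s = 730500 m/s
vr = 730500 × 8.012 × 10^8 = 5.85277 × 10^14 m²/s
L = m × vr = 318.8 × 5.85277 × 10^14 = 1.86586 × 10^17 kg·m²/s ≈ 1.866 × 10^17 kg·m²/s

Final answer: L = 1.866 × 10^17 kg·m²/s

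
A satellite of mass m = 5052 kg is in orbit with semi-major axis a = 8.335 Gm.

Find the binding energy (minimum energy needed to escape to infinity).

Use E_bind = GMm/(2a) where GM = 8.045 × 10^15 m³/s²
a = 8.335 Gm = 8.335 × 10^9 m
GM = 8.045 × 10^15 m³/s²
m = 5052 kg
GMm = 8.045 × 10^15 × 5052 = 4.06433 × 10^19 m³·kg/s²
2a = 1.667 × 10^10 m
E_bind = GMm/(2a) = 2.43811 × 10^9 J ≈ 2.438 GJ

Final answer: 2.438 GJ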